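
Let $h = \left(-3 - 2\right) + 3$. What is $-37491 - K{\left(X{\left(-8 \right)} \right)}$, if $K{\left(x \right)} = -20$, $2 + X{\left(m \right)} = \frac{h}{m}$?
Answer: $-37471$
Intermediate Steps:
$h = -2$ ($h = -5 + 3 = -2$)
$X{\left(m \right)} = -2 - \frac{2}{m}$
$-37491 - K{\left(X{\left(-8 \right)} \right)} = -37491 - -20 = -37491 + 20 = -37471$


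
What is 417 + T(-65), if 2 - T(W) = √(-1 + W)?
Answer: 419 - I*√66 ≈ 419.0 - 8.124*I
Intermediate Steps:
T(W) = 2 - √(-1 + W)
417 + T(-65) = 417 + (2 - √(-1 - 65)) = 417 + (2 - √(-66)) = 417 + (2 - I*√66) = 419 - I*√66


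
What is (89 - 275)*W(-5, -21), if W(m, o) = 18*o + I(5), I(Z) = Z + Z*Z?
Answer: 64728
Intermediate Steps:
I(Z) = Z + Z**2
W(m, o) = 30 + 18*o (W(m, o) = 18*o + 5*(1 + 5) = 18*o + 5*6 = 18*o + 30 = 30 + 18*o)
(89 - 275)*W(-5, -21) = (89 - 275)*(30 + 18*(-21)) = -186*(30 - 378) = -186*(-348) = 64728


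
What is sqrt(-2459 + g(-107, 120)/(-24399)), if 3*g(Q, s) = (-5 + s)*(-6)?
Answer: I*sqrt(162651625721)/8133 ≈ 49.588*I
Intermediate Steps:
g(Q, s) = 10 - 2*s (g(Q, s) = ((-5 + s)*(-6))/3 = (30 - 6*s)/3 = 10 - 2*s)
sqrt(-2459 + g(-107, 120)/(-24399)) = sqrt(-2459 + (10 - 2*120)/(-24399)) = sqrt(-2459 + (10 - 240)*(-1/24399)) = sqrt(-2459 - 230*(-1/24399)) = sqrt(-2459 + 230/24399) = sqrt(-59996911/24399) = I*sqrt(162651625721)/8133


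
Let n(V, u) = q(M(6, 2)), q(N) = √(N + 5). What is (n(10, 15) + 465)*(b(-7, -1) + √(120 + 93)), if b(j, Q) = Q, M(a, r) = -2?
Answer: -(1 - √213)*(465 + √3) ≈ 6345.0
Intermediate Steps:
q(N) = √(5 + N)
n(V, u) = √3 (n(V, u) = √(5 - 2) = √3)
(n(10, 15) + 465)*(b(-7, -1) + √(120 + 93)) = (√3 + 465)*(-1 + √(120 + 93)) = (465 + √3)*(-1 + √213) = (-1 + √213)*(465 + √3)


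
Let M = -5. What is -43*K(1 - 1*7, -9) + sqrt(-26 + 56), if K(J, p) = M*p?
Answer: -1935 + sqrt(30) ≈ -1929.5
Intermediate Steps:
K(J, p) = -5*p
-43*K(1 - 1*7, -9) + sqrt(-26 + 56) = -(-215)*(-9) + sqrt(-26 + 56) = -43*45 + sqrt(30) = -1935 + sqrt(30)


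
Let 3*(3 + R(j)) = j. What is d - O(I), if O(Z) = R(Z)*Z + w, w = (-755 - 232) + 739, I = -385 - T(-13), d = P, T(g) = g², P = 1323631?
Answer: 3659735/3 ≈ 1.2199e+6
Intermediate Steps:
d = 1323631
I = -554 (I = -385 - 1*(-13)² = -385 - 1*169 = -385 - 169 = -554)
R(j) = -3 + j/3
w = -248 (w = -987 + 739 = -248)
O(Z) = -248 + Z*(-3 + Z/3) (O(Z) = (-3 + Z/3)*Z - 248 = Z*(-3 + Z/3) - 248 = -248 + Z*(-3 + Z/3))
d - O(I) = 1323631 - (-248 + (⅓)*(-554)*(-9 - 554)) = 1323631 - (-248 + (⅓)*(-554)*(-563)) = 1323631 - (-248 + 311902/3) = 1323631 - 1*311158/3 = 1323631 - 311158/3 = 3659735/3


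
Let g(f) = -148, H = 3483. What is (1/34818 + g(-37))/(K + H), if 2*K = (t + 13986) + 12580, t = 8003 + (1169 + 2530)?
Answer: -5153063/787478706 ≈ -0.0065437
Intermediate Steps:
t = 11702 (t = 8003 + 3699 = 11702)
K = 19134 (K = ((11702 + 13986) + 12580)/2 = (25688 + 12580)/2 = (½)*38268 = 19134)
(1/34818 + g(-37))/(K + H) = (1/34818 - 148)/(19134 + 3483) = (1/34818 - 148)/22617 = -5153063/34818*1/22617 = -5153063/787478706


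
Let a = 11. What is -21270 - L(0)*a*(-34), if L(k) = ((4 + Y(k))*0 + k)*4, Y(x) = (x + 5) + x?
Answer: -21270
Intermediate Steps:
Y(x) = 5 + 2*x (Y(x) = (5 + x) + x = 5 + 2*x)
L(k) = 4*k (L(k) = ((4 + (5 + 2*k))*0 + k)*4 = ((9 + 2*k)*0 + k)*4 = (0 + k)*4 = k*4 = 4*k)
-21270 - L(0)*a*(-34) = -21270 - (4*0)*11*(-34) = -21270 - 0*11*(-34) = -21270 - 0*(-34) = -21270 - 1*0 = -21270 + 0 = -21270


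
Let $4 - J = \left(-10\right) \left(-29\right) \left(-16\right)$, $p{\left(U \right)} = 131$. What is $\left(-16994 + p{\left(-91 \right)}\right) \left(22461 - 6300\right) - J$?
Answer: $-272527587$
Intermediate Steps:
$J = 4644$ ($J = 4 - \left(-10\right) \left(-29\right) \left(-16\right) = 4 - 290 \left(-16\right) = 4 - -4640 = 4 + 4640 = 4644$)
$\left(-16994 + p{\left(-91 \right)}\right) \left(22461 - 6300\right) - J = \left(-16994 + 131\right) \left(22461 - 6300\right) - 4644 = - 16863 \left(22461 - 6300\right) - 4644 = \left(-16863\right) 16161 - 4644 = -272522943 - 4644 = -272527587$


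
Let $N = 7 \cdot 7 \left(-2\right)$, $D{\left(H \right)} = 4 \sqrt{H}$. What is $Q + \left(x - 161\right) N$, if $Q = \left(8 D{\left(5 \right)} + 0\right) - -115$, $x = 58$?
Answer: $10209 + 32 \sqrt{5} \approx 10281.0$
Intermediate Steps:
$N = -98$ ($N = 49 \left(-2\right) = -98$)
$Q = 115 + 32 \sqrt{5}$ ($Q = \left(8 \cdot 4 \sqrt{5} + 0\right) - -115 = \left(32 \sqrt{5} + 0\right) + 115 = 32 \sqrt{5} + 115 = 115 + 32 \sqrt{5} \approx 186.55$)
$Q + \left(x - 161\right) N = \left(115 + 32 \sqrt{5}\right) + \left(58 - 161\right) \left(-98\right) = \left(115 + 32 \sqrt{5}\right) - -10094 = \left(115 + 32 \sqrt{5}\right) + 10094 = 10209 + 32 \sqrt{5}$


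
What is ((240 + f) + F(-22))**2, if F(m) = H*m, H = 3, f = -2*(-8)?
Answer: 36100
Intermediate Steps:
f = 16
F(m) = 3*m
((240 + f) + F(-22))**2 = ((240 + 16) + 3*(-22))**2 = (256 - 66)**2 = 190**2 = 36100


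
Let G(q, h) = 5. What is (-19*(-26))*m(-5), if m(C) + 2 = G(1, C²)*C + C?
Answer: -15808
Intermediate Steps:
m(C) = -2 + 6*C (m(C) = -2 + (5*C + C) = -2 + 6*C)
(-19*(-26))*m(-5) = (-19*(-26))*(-2 + 6*(-5)) = 494*(-2 - 30) = 494*(-32) = -15808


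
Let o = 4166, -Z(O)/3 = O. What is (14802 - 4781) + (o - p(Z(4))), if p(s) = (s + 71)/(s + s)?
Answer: 340547/24 ≈ 14189.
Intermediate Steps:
Z(O) = -3*O
p(s) = (71 + s)/(2*s) (p(s) = (71 + s)/((2*s)) = (71 + s)*(1/(2*s)) = (71 + s)/(2*s))
(14802 - 4781) + (o - p(Z(4))) = (14802 - 4781) + (4166 - (71 - 3*4)/(2*((-3*4)))) = 10021 + (4166 - (71 - 12)/(2*(-12))) = 10021 + (4166 - (-1)*59/(2*12)) = 10021 + (4166 - 1*(-59/24)) = 10021 + (4166 + 59/24) = 10021 + 100043/24 = 340547/24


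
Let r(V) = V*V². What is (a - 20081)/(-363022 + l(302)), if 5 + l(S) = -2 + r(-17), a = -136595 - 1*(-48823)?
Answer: 107853/367942 ≈ 0.29313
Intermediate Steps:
a = -87772 (a = -136595 + 48823 = -87772)
r(V) = V³
l(S) = -4920 (l(S) = -5 + (-2 + (-17)³) = -5 + (-2 - 4913) = -5 - 4915 = -4920)
(a - 20081)/(-363022 + l(302)) = (-87772 - 20081)/(-363022 - 4920) = -107853/(-367942) = -107853*(-1/367942) = 107853/367942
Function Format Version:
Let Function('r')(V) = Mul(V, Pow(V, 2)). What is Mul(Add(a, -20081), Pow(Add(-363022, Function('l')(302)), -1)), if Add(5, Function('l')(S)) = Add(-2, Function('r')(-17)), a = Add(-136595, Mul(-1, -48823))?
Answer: Rational(107853, 367942) ≈ 0.29313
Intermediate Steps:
a = -87772 (a = Add(-136595, 48823) = -87772)
Function('r')(V) = Pow(V, 3)
Function('l')(S) = -4920 (Function('l')(S) = Add(-5, Add(-2, Pow(-17, 3))) = Add(-5, Add(-2, -4913)) = Add(-5, -4915) = -4920)
Mul(Add(a, -20081), Pow(Add(-363022, Function('l')(302)), -1)) = Mul(Add(-87772, -20081), Pow(Add(-363022, -4920), -1)) = Mul(-107853, Pow(-367942, -1)) = Mul(-107853, Rational(-1, 367942)) = Rational(107853, 367942)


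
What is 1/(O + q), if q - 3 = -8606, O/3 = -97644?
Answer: -1/301535 ≈ -3.3164e-6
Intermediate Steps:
O = -292932 (O = 3*(-97644) = -292932)
q = -8603 (q = 3 - 8606 = -8603)
1/(O + q) = 1/(-292932 - 8603) = 1/(-301535) = -1/301535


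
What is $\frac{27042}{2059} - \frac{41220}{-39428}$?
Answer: $\frac{287770989}{20295563} \approx 14.179$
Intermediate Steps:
$\frac{27042}{2059} - \frac{41220}{-39428} = 27042 \cdot \frac{1}{2059} - - \frac{10305}{9857} = \frac{27042}{2059} + \frac{10305}{9857} = \frac{287770989}{20295563}$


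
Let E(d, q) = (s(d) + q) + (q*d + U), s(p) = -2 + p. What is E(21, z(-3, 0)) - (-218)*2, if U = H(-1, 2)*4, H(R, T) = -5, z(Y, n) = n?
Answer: 435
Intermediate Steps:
U = -20 (U = -5*4 = -20)
E(d, q) = -22 + d + q + d*q (E(d, q) = ((-2 + d) + q) + (q*d - 20) = (-2 + d + q) + (d*q - 20) = (-2 + d + q) + (-20 + d*q) = -22 + d + q + d*q)
E(21, z(-3, 0)) - (-218)*2 = (-22 + 21 + 0 + 21*0) - (-218)*2 = (-22 + 21 + 0 + 0) - 1*(-436) = -1 + 436 = 435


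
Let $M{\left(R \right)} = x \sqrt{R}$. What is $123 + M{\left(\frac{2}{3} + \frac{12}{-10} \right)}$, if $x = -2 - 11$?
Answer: $123 - \frac{26 i \sqrt{30}}{15} \approx 123.0 - 9.4939 i$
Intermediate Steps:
$x = -13$ ($x = -2 - 11 = -13$)
$M{\left(R \right)} = - 13 \sqrt{R}$
$123 + M{\left(\frac{2}{3} + \frac{12}{-10} \right)} = 123 - 13 \sqrt{\frac{2}{3} + \frac{12}{-10}} = 123 - 13 \sqrt{2 \cdot \frac{1}{3} + 12 \left(- \frac{1}{10}\right)} = 123 - 13 \sqrt{\frac{2}{3} - \frac{6}{5}} = 123 - 13 \sqrt{- \frac{8}{15}} = 123 - 13 \frac{2 i \sqrt{30}}{15} = 123 - \frac{26 i \sqrt{30}}{15}$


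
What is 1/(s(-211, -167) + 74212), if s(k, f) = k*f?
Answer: 1/109449 ≈ 9.1367e-6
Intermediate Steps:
s(k, f) = f*k
1/(s(-211, -167) + 74212) = 1/(-167*(-211) + 74212) = 1/(35237 + 74212) = 1/109449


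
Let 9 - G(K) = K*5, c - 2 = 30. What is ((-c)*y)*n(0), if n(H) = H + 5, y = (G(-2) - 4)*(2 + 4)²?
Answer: -86400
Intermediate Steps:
c = 32 (c = 2 + 30 = 32)
G(K) = 9 - 5*K (G(K) = 9 - K*5 = 9 - 5*K)
y = 540 (y = ((9 - 5*(-2)) - 4)*(2 + 4)² = ((9 + 10) - 4)*6² = (19 - 4)*36 = 15*36 = 540)
n(H) = 5 + H
((-c)*y)*n(0) = (-1*32*540)*(5 + 0) = -32*540*5 = -17280*5 = -86400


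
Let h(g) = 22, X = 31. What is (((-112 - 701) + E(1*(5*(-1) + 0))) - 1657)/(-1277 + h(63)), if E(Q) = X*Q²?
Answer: 339/251 ≈ 1.3506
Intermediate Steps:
E(Q) = 31*Q²
(((-112 - 701) + E(1*(5*(-1) + 0))) - 1657)/(-1277 + h(63)) = (((-112 - 701) + 31*(1*(5*(-1) + 0))²) - 1657)/(-1277 + 22) = ((-813 + 31*(1*(-5 + 0))²) - 1657)/(-1255) = ((-813 + 31*(1*(-5))²) - 1657)*(-1/1255) = ((-813 + 31*(-5)²) - 1657)*(-1/1255) = ((-813 + 31*25) - 1657)*(-1/1255) = ((-813 + 775) - 1657)*(-1/1255) = (-38 - 1657)*(-1/1255) = -1695*(-1/1255) = 339/251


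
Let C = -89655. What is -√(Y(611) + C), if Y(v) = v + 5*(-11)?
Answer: -I*√89099 ≈ -298.49*I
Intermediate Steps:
Y(v) = -55 + v (Y(v) = v - 55 = -55 + v)
-√(Y(611) + C) = -√((-55 + 611) - 89655) = -√(556 - 89655) = -√(-89099) = -I*√89099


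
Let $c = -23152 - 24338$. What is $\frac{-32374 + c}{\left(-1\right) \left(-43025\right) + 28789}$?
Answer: $- \frac{39932}{35907} \approx -1.1121$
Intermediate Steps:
$c = -47490$ ($c = -23152 - 24338 = -47490$)
$\frac{-32374 + c}{\left(-1\right) \left(-43025\right) + 28789} = \frac{-32374 - 47490}{\left(-1\right) \left(-43025\right) + 28789} = - \frac{79864}{43025 + 28789} = - \frac{79864}{71814} = \left(-79864\right) \frac{1}{71814} = - \frac{39932}{35907}$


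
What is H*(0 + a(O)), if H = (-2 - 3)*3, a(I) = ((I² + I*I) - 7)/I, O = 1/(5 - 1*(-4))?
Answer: 2825/3 ≈ 941.67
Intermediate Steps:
O = ⅑ (O = 1/(5 + 4) = 1/9 = ⅑ ≈ 0.11111)
a(I) = (-7 + 2*I²)/I (a(I) = ((I² + I²) - 7)/I = (2*I² - 7)/I = (-7 + 2*I²)/I)
H = -15 (H = -5*3 = -15)
H*(0 + a(O)) = -15*(0 + (-7/⅑ + 2*(⅑))) = -15*(0 + (-7*9 + 2/9)) = -15*(0 + (-63 + 2/9)) = -15*(0 - 565/9) = -15*(-565/9) = 2825/3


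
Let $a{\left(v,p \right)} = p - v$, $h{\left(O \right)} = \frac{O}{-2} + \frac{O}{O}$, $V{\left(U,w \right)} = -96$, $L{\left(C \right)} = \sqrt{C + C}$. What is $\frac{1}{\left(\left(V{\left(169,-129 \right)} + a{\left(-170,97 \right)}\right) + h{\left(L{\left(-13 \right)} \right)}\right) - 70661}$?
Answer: $- \frac{140978}{9937398255} + \frac{i \sqrt{26}}{9937398255} \approx -1.4187 \cdot 10^{-5} + 5.1311 \cdot 10^{-10} i$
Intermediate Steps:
$L{\left(C \right)} = \sqrt{2} \sqrt{C}$ ($L{\left(C \right)} = \sqrt{2 C} = \sqrt{2} \sqrt{C}$)
$h{\left(O \right)} = 1 - \frac{O}{2}$ ($h{\left(O \right)} = O \left(- \frac{1}{2}\right) + 1 = - \frac{O}{2} + 1 = 1 - \frac{O}{2}$)
$\frac{1}{\left(\left(V{\left(169,-129 \right)} + a{\left(-170,97 \right)}\right) + h{\left(L{\left(-13 \right)} \right)}\right) - 70661} = \frac{1}{\left(\left(-96 + \left(97 - -170\right)\right) + \left(1 - \frac{\sqrt{2} \sqrt{-13}}{2}\right)\right) - 70661} = \frac{1}{\left(\left(-96 + \left(97 + 170\right)\right) + \left(1 - \frac{\sqrt{2} i \sqrt{13}}{2}\right)\right) - 70661} = \frac{1}{\left(\left(-96 + 267\right) + \left(1 - \frac{i \sqrt{26}}{2}\right)\right) - 70661} = \frac{1}{\left(171 + \left(1 - \frac{i \sqrt{26}}{2}\right)\right) - 70661} = \frac{1}{\left(172 - \frac{i \sqrt{26}}{2}\right) - 70661} = \frac{1}{-70489 - \frac{i \sqrt{26}}{2}}$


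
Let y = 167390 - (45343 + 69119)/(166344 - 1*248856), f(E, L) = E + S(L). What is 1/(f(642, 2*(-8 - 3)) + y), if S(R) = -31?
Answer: 4584/770122943 ≈ 5.9523e-6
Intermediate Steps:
f(E, L) = -31 + E (f(E, L) = E - 31 = -31 + E)
y = 767322119/4584 (y = 167390 - 114462/(166344 - 248856) = 167390 - 114462/(-82512) = 167390 - 114462*(-1)/82512 = 167390 - 1*(-6359/4584) = 167390 + 6359/4584 = 767322119/4584 ≈ 1.6739e+5)
1/(f(642, 2*(-8 - 3)) + y) = 1/((-31 + 642) + 767322119/4584) = 1/(611 + 767322119/4584) = 1/(770122943/4584) = 4584/770122943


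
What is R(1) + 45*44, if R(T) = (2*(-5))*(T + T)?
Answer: 1960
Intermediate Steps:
R(T) = -20*T
R(1) + 45*44 = -20*1 + 45*44 = -20 + 1980 = 1960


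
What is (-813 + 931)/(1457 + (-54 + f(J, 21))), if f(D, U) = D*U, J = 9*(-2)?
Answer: 118/1025 ≈ 0.11512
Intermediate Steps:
J = -18
(-813 + 931)/(1457 + (-54 + f(J, 21))) = (-813 + 931)/(1457 + (-54 - 18*21)) = 118/(1457 + (-54 - 378)) = 118/(1457 - 432) = 118/1025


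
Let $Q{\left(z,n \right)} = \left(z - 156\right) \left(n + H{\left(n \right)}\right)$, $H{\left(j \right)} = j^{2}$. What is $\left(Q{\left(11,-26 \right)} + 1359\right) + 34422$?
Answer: $-58469$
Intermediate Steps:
$Q{\left(z,n \right)} = \left(-156 + z\right) \left(n + n^{2}\right)$ ($Q{\left(z,n \right)} = \left(z - 156\right) \left(n + n^{2}\right) = \left(-156 + z\right) \left(n + n^{2}\right)$)
$\left(Q{\left(11,-26 \right)} + 1359\right) + 34422 = \left(- 26 \left(-156 + 11 - -4056 - 286\right) + 1359\right) + 34422 = \left(- 26 \left(-156 + 11 + 4056 - 286\right) + 1359\right) + 34422 = \left(\left(-26\right) 3625 + 1359\right) + 34422 = \left(-94250 + 1359\right) + 34422 = -92891 + 34422 = -58469$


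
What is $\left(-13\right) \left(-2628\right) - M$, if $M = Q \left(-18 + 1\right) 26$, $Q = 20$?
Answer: $43004$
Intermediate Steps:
$M = -8840$ ($M = 20 \left(-18 + 1\right) 26 = 20 \left(-17\right) 26 = \left(-340\right) 26 = -8840$)
$\left(-13\right) \left(-2628\right) - M = \left(-13\right) \left(-2628\right) - -8840 = 34164 + 8840 = 43004$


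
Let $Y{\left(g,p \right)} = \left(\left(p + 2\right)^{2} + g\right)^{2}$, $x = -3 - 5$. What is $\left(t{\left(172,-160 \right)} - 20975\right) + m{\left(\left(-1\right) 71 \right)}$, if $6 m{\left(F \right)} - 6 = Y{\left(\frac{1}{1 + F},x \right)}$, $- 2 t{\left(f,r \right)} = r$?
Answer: $- \frac{607938239}{29400} \approx -20678.0$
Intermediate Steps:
$t{\left(f,r \right)} = - \frac{r}{2}$
$x = -8$
$Y{\left(g,p \right)} = \left(g + \left(2 + p\right)^{2}\right)^{2}$ ($Y{\left(g,p \right)} = \left(\left(2 + p\right)^{2} + g\right)^{2} = \left(g + \left(2 + p\right)^{2}\right)^{2}$)
$m{\left(F \right)} = 1 + \frac{\left(36 + \frac{1}{1 + F}\right)^{2}}{6}$ ($m{\left(F \right)} = 1 + \frac{\left(\frac{1}{1 + F} + \left(2 - 8\right)^{2}\right)^{2}}{6} = 1 + \frac{\left(\frac{1}{1 + F} + \left(-6\right)^{2}\right)^{2}}{6} = 1 + \frac{\left(\frac{1}{1 + F} + 36\right)^{2}}{6} = 1 + \frac{\left(36 + \frac{1}{1 + F}\right)^{2}}{6}$)
$\left(t{\left(172,-160 \right)} - 20975\right) + m{\left(\left(-1\right) 71 \right)} = \left(\left(- \frac{1}{2}\right) \left(-160\right) - 20975\right) + \left(1 + \frac{\left(37 + 36 \left(\left(-1\right) 71\right)\right)^{2}}{6 \left(1 - 71\right)^{2}}\right) = \left(80 - 20975\right) + \left(1 + \frac{\left(37 + 36 \left(-71\right)\right)^{2}}{6 \left(1 - 71\right)^{2}}\right) = -20895 + \left(1 + \frac{\left(37 - 2556\right)^{2}}{6 \cdot 4900}\right) = -20895 + \left(1 + \frac{1}{6} \cdot \frac{1}{4900} \left(-2519\right)^{2}\right) = -20895 + \left(1 + \frac{1}{6} \cdot \frac{1}{4900} \cdot 6345361\right) = -20895 + \left(1 + \frac{6345361}{29400}\right) = -20895 + \frac{6374761}{29400} = - \frac{607938239}{29400}$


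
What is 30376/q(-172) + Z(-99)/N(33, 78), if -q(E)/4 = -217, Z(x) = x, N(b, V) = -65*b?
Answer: 494261/14105 ≈ 35.042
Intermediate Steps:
q(E) = 868 (q(E) = -4*(-217) = 868)
30376/q(-172) + Z(-99)/N(33, 78) = 30376/868 - 99/((-65*33)) = 30376*(1/868) - 99/(-2145) = 7594/217 - 99*(-1/2145) = 7594/217 + 3/65 = 494261/14105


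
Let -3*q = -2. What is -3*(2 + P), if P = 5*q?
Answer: -16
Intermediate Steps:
q = ⅔ (q = -⅓*(-2) = ⅔ ≈ 0.66667)
P = 10/3 (P = 5*(⅔) = 10/3 ≈ 3.3333)
-3*(2 + P) = -3*(2 + 10/3) = -3*16/3 = -16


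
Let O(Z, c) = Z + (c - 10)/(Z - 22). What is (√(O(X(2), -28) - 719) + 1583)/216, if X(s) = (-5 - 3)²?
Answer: 1583/216 + I*√289254/4536 ≈ 7.3287 + 0.11857*I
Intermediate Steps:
X(s) = 64 (X(s) = (-8)² = 64)
O(Z, c) = Z + (-10 + c)/(-22 + Z)
(√(O(X(2), -28) - 719) + 1583)/216 = (√((-10 - 28 + 64² - 22*64)/(-22 + 64) - 719) + 1583)/216 = (√((-10 - 28 + 4096 - 1408)/42 - 719) + 1583)*(1/216) = (√((1/42)*2650 - 719) + 1583)*(1/216) = (√(1325/21 - 719) + 1583)*(1/216) = (√(-13774/21) + 1583)*(1/216) = (I*√289254/21 + 1583)*(1/216) = (1583 + I*√289254/21)*(1/216) = 1583/216 + I*√289254/4536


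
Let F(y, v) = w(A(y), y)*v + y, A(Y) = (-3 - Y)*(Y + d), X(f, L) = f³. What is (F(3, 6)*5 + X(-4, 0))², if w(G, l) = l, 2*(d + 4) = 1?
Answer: 1681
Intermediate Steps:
d = -7/2 (d = -4 + (½)*1 = -4 + ½ = -7/2 ≈ -3.5000)
A(Y) = (-3 - Y)*(-7/2 + Y) (A(Y) = (-3 - Y)*(Y - 7/2) = (-3 - Y)*(-7/2 + Y))
F(y, v) = y + v*y (F(y, v) = y*v + y = v*y + y = y + v*y)
(F(3, 6)*5 + X(-4, 0))² = ((3*(1 + 6))*5 + (-4)³)² = ((3*7)*5 - 64)² = (21*5 - 64)² = (105 - 64)² = 41² = 1681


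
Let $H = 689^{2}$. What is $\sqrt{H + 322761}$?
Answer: $\sqrt{797482} \approx 893.02$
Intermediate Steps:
$H = 474721$
$\sqrt{H + 322761} = \sqrt{474721 + 322761} = \sqrt{797482}$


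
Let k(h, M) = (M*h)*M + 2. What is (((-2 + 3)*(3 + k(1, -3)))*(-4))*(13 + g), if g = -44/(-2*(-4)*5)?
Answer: -3332/5 ≈ -666.40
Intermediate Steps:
k(h, M) = 2 + h*M² (k(h, M) = h*M² + 2 = 2 + h*M²)
g = -11/10 (g = -44/(8*5) = -44/40 = -44*1/40 = -11/10 ≈ -1.1000)
(((-2 + 3)*(3 + k(1, -3)))*(-4))*(13 + g) = (((-2 + 3)*(3 + (2 + 1*(-3)²)))*(-4))*(13 - 11/10) = ((1*(3 + (2 + 1*9)))*(-4))*(119/10) = ((1*(3 + (2 + 9)))*(-4))*(119/10) = ((1*(3 + 11))*(-4))*(119/10) = ((1*14)*(-4))*(119/10) = (14*(-4))*(119/10) = -56*119/10 = -3332/5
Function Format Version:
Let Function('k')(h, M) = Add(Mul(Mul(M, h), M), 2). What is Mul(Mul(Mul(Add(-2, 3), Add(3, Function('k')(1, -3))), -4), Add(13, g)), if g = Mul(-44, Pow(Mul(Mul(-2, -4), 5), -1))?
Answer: Rational(-3332, 5) ≈ -666.40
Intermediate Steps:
Function('k')(h, M) = Add(2, Mul(h, Pow(M, 2))) (Function('k')(h, M) = Add(Mul(h, Pow(M, 2)), 2) = Add(2, Mul(h, Pow(M, 2))))
g = Rational(-11, 10) (g = Mul(-44, Pow(Mul(8, 5), -1)) = Mul(-44, Pow(40, -1)) = Mul(-44, Rational(1, 40)) = Rational(-11, 10) ≈ -1.1000)
Mul(Mul(Mul(Add(-2, 3), Add(3, Function('k')(1, -3))), -4), Add(13, g)) = Mul(Mul(Mul(Add(-2, 3), Add(3, Add(2, Mul(1, Pow(-3, 2))))), -4), Add(13, Rational(-11, 10))) = Mul(Mul(Mul(1, Add(3, Add(2, Mul(1, 9)))), -4), Rational(119, 10)) = Mul(Mul(Mul(1, Add(3, Add(2, 9))), -4), Rational(119, 10)) = Mul(Mul(Mul(1, Add(3, 11)), -4), Rational(119, 10)) = Mul(Mul(Mul(1, 14), -4), Rational(119, 10)) = Mul(Mul(14, -4), Rational(119, 10)) = Mul(-56, Rational(119, 10)) = Rational(-3332, 5)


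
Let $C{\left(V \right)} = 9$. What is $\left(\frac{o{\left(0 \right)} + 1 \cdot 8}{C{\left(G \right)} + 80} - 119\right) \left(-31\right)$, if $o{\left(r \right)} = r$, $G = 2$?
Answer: $\frac{328073}{89} \approx 3686.2$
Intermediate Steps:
$\left(\frac{o{\left(0 \right)} + 1 \cdot 8}{C{\left(G \right)} + 80} - 119\right) \left(-31\right) = \left(\frac{0 + 1 \cdot 8}{9 + 80} - 119\right) \left(-31\right) = \left(\frac{0 + 8}{89} - 119\right) \left(-31\right) = \left(8 \cdot \frac{1}{89} - 119\right) \left(-31\right) = \left(\frac{8}{89} - 119\right) \left(-31\right) = \left(- \frac{10583}{89}\right) \left(-31\right) = \frac{328073}{89}$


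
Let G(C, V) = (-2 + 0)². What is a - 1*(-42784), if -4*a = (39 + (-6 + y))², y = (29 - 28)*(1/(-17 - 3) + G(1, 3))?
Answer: 67908279/1600 ≈ 42443.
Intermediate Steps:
G(C, V) = 4 (G(C, V) = (-2)² = 4)
y = 79/20 (y = (29 - 28)*(1/(-17 - 3) + 4) = 1*(1/(-20) + 4) = 1*(-1/20 + 4) = 1*(79/20) = 79/20 ≈ 3.9500)
a = -546121/1600 (a = -(39 + (-6 + 79/20))²/4 = -(39 - 41/20)²/4 = -(739/20)²/4 = -¼*546121/400 = -546121/1600 ≈ -341.33)
a - 1*(-42784) = -546121/1600 - 1*(-42784) = -546121/1600 + 42784 = 67908279/1600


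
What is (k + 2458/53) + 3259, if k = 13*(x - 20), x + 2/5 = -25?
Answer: 719522/265 ≈ 2715.2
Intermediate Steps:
x = -127/5 (x = -2/5 - 25 = -127/5 ≈ -25.400)
k = -2951/5 (k = 13*(-127/5 - 20) = 13*(-227/5) = -2951/5 ≈ -590.20)
(k + 2458/53) + 3259 = (-2951/5 + 2458/53) + 3259 = -144113/265 + 3259 = 719522/265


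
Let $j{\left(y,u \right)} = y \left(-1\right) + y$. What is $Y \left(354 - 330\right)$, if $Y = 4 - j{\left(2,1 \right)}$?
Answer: $96$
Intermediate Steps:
$j{\left(y,u \right)} = 0$ ($j{\left(y,u \right)} = - y + y = 0$)
$Y = 4$ ($Y = 4 - 0 = 4 + 0 = 4$)
$Y \left(354 - 330\right) = 4 \left(354 - 330\right) = 4 \cdot 24 = 96$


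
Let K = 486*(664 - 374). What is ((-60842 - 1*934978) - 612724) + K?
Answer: -1467604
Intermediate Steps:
K = 140940 (K = 486*290 = 140940)
((-60842 - 1*934978) - 612724) + K = ((-60842 - 1*934978) - 612724) + 140940 = ((-60842 - 934978) - 612724) + 140940 = (-995820 - 612724) + 140940 = -1608544 + 140940 = -1467604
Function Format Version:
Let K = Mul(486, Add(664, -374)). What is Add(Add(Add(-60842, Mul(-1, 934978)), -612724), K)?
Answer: -1467604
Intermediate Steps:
K = 140940 (K = Mul(486, 290) = 140940)
Add(Add(Add(-60842, Mul(-1, 934978)), -612724), K) = Add(Add(Add(-60842, Mul(-1, 934978)), -612724), 140940) = Add(Add(Add(-60842, -934978), -612724), 140940) = Add(Add(-995820, -612724), 140940) = Add(-1608544, 140940) = -1467604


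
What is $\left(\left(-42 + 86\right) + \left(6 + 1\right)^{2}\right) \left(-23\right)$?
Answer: $-2139$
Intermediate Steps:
$\left(\left(-42 + 86\right) + \left(6 + 1\right)^{2}\right) \left(-23\right) = \left(44 + 7^{2}\right) \left(-23\right) = \left(44 + 49\right) \left(-23\right) = 93 \left(-23\right) = -2139$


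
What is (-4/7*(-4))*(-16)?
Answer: -256/7 ≈ -36.571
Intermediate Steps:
(-4/7*(-4))*(-16) = (-4*1/7*(-4))*(-16) = -4/7*(-4)*(-16) = (16/7)*(-16) = -256/7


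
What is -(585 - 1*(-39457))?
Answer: -40042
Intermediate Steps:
-(585 - 1*(-39457)) = -(585 + 39457) = -1*40042 = -40042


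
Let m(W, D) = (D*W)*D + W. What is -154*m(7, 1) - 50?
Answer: -2206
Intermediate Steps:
m(W, D) = W + W*D² (m(W, D) = W*D² + W = W + W*D²)
-154*m(7, 1) - 50 = -1078*(1 + 1²) - 50 = -1078*(1 + 1) - 50 = -1078*2 - 50 = -154*14 - 50 = -2156 - 50 = -2206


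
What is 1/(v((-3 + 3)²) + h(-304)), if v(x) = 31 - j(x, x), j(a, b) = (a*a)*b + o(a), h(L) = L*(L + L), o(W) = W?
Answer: 1/184863 ≈ 5.4094e-6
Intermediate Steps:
h(L) = 2*L² (h(L) = L*(2*L) = 2*L²)
j(a, b) = a + b*a² (j(a, b) = (a*a)*b + a = a²*b + a = b*a² + a = a + b*a²)
v(x) = 31 - x*(1 + x²) (v(x) = 31 - x*(1 + x*x) = 31 - x*(1 + x²))
1/(v((-3 + 3)²) + h(-304)) = 1/((31 - (-3 + 3)² - ((-3 + 3)²)³) + 2*(-304)²) = 1/((31 - 1*0² - (0²)³) + 2*92416) = 1/((31 - 1*0 - 1*0³) + 184832) = 1/((31 + 0 - 1*0) + 184832) = 1/((31 + 0 + 0) + 184832) = 1/(31 + 184832) = 1/184863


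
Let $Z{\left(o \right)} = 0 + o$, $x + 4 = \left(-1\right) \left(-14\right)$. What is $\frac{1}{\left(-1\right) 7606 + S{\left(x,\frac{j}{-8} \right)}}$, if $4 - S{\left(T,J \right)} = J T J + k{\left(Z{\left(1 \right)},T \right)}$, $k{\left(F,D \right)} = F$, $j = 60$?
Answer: $- \frac{2}{16331} \approx -0.00012247$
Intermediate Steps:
$x = 10$ ($x = -4 - -14 = -4 + 14 = 10$)
$Z{\left(o \right)} = o$
$S{\left(T,J \right)} = 3 - T J^{2}$ ($S{\left(T,J \right)} = 4 - \left(J T J + 1\right) = 4 - \left(T J^{2} + 1\right) = 4 - \left(1 + T J^{2}\right) = 3 - T J^{2}$)
$\frac{1}{\left(-1\right) 7606 + S{\left(x,\frac{j}{-8} \right)}} = \frac{1}{\left(-1\right) 7606 + \left(3 - 10 \left(\frac{60}{-8}\right)^{2}\right)} = \frac{1}{-7606 + \left(3 - 10 \left(60 \left(- \frac{1}{8}\right)\right)^{2}\right)} = \frac{1}{-7606 + \left(3 - 10 \left(- \frac{15}{2}\right)^{2}\right)} = \frac{1}{-7606 + \left(3 - 10 \cdot \frac{225}{4}\right)} = \frac{1}{-7606 + \left(3 - \frac{1125}{2}\right)} = \frac{1}{-7606 - \frac{1119}{2}} = \frac{1}{- \frac{16331}{2}} = - \frac{2}{16331}$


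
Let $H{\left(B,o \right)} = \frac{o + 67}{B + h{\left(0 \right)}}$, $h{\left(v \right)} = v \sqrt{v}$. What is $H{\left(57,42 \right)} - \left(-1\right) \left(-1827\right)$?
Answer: $- \frac{104030}{57} \approx -1825.1$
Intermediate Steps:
$h{\left(v \right)} = v^{\frac{3}{2}}$
$H{\left(B,o \right)} = \frac{67 + o}{B}$ ($H{\left(B,o \right)} = \frac{o + 67}{B + 0^{\frac{3}{2}}} = \frac{67 + o}{B + 0} = \frac{67 + o}{B}$)
$H{\left(57,42 \right)} - \left(-1\right) \left(-1827\right) = \frac{67 + 42}{57} - \left(-1\right) \left(-1827\right) = \frac{1}{57} \cdot 109 - 1827 = \frac{109}{57} - 1827 = - \frac{104030}{57}$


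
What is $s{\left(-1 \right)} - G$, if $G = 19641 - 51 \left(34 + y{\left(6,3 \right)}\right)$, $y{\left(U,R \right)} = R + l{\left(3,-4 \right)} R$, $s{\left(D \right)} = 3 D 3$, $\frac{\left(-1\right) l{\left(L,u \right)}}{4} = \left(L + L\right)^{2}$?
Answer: $-39795$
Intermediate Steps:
$l{\left(L,u \right)} = - 16 L^{2}$ ($l{\left(L,u \right)} = - 4 \left(L + L\right)^{2} = - 4 \left(2 L\right)^{2} = - 4 \cdot 4 L^{2} = - 16 L^{2}$)
$s{\left(D \right)} = 9 D$
$y{\left(U,R \right)} = - 143 R$ ($y{\left(U,R \right)} = R + - 16 \cdot 3^{2} R = R + \left(-16\right) 9 R = R - 144 R = - 143 R$)
$G = 39786$ ($G = 19641 - 51 \left(34 - 429\right) = 19641 - 51 \left(-395\right) = 19641 - -20145 = 19641 + 20145 = 39786$)
$s{\left(-1 \right)} - G = 9 \left(-1\right) - 39786 = -9 - 39786 = -39795$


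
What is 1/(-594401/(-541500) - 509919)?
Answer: -541500/276120544099 ≈ -1.9611e-6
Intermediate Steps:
1/(-594401/(-541500) - 509919) = 1/(-594401*(-1/541500) - 509919) = 1/(594401/541500 - 509919) = 1/(-276120544099/541500) = -541500/276120544099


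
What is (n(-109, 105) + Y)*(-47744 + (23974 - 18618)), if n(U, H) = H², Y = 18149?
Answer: -1236627512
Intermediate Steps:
(n(-109, 105) + Y)*(-47744 + (23974 - 18618)) = (105² + 18149)*(-47744 + (23974 - 18618)) = (11025 + 18149)*(-47744 + 5356) = 29174*(-42388) = -1236627512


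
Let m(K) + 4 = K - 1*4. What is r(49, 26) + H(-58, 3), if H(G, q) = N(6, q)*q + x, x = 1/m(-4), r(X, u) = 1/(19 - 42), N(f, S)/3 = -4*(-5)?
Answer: 49645/276 ≈ 179.87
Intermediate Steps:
N(f, S) = 60 (N(f, S) = 3*(-4*(-5)) = 3*20 = 60)
r(X, u) = -1/23 (r(X, u) = 1/(-23) = -1/23)
m(K) = -8 + K (m(K) = -4 + (K - 1*4) = -4 + (K - 4) = -4 + (-4 + K) = -8 + K)
x = -1/12 (x = 1/(-8 - 4) = 1/(-12) = -1/12 ≈ -0.083333)
H(G, q) = -1/12 + 60*q (H(G, q) = 60*q - 1/12 = -1/12 + 60*q)
r(49, 26) + H(-58, 3) = -1/23 + (-1/12 + 60*3) = -1/23 + (-1/12 + 180) = -1/23 + 2159/12 = 49645/276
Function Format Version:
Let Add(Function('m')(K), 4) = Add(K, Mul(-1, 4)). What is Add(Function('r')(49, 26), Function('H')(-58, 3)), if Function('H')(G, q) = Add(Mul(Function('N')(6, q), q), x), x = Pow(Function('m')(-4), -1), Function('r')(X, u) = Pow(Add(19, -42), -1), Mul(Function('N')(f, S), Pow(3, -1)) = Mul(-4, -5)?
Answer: Rational(49645, 276) ≈ 179.87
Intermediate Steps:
Function('N')(f, S) = 60 (Function('N')(f, S) = Mul(3, Mul(-4, -5)) = Mul(3, 20) = 60)
Function('r')(X, u) = Rational(-1, 23) (Function('r')(X, u) = Pow(-23, -1) = Rational(-1, 23))
Function('m')(K) = Add(-8, K) (Function('m')(K) = Add(-4, Add(K, Mul(-1, 4))) = Add(-4, Add(K, -4)) = Add(-4, Add(-4, K)) = Add(-8, K))
x = Rational(-1, 12) (x = Pow(Add(-8, -4), -1) = Pow(-12, -1) = Rational(-1, 12) ≈ -0.083333)
Function('H')(G, q) = Add(Rational(-1, 12), Mul(60, q)) (Function('H')(G, q) = Add(Mul(60, q), Rational(-1, 12)) = Add(Rational(-1, 12), Mul(60, q)))
Add(Function('r')(49, 26), Function('H')(-58, 3)) = Add(Rational(-1, 23), Add(Rational(-1, 12), Mul(60, 3))) = Add(Rational(-1, 23), Add(Rational(-1, 12), 180)) = Add(Rational(-1, 23), Rational(2159, 12)) = Rational(49645, 276)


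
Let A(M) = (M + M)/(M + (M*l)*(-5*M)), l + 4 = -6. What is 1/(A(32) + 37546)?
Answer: 1601/60111148 ≈ 2.6634e-5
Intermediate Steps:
l = -10 (l = -4 - 6 = -10)
A(M) = 2*M/(M + 50*M²) (A(M) = (M + M)/(M + (M*(-10))*(-5*M)) = (2*M)/(M + (-10*M)*(-5*M)) = (2*M)/(M + 50*M²) = 2*M/(M + 50*M²))
1/(A(32) + 37546) = 1/(2/(1 + 50*32) + 37546) = 1/(2/(1 + 1600) + 37546) = 1/(2/1601 + 37546) = 1/(60111148/1601) = 1601/60111148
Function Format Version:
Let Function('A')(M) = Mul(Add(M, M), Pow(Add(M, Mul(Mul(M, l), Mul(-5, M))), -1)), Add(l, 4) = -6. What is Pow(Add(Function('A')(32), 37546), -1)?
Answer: Rational(1601, 60111148) ≈ 2.6634e-5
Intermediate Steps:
l = -10 (l = Add(-4, -6) = -10)
Function('A')(M) = Mul(2, M, Pow(Add(M, Mul(50, Pow(M, 2))), -1)) (Function('A')(M) = Mul(Add(M, M), Pow(Add(M, Mul(Mul(M, -10), Mul(-5, M))), -1)) = Mul(Mul(2, M), Pow(Add(M, Mul(Mul(-10, M), Mul(-5, M))), -1)) = Mul(Mul(2, M), Pow(Add(M, Mul(50, Pow(M, 2))), -1)) = Mul(2, M, Pow(Add(M, Mul(50, Pow(M, 2))), -1)))
Pow(Add(Function('A')(32), 37546), -1) = Pow(Add(Mul(2, Pow(Add(1, Mul(50, 32)), -1)), 37546), -1) = Pow(Add(Mul(2, Pow(Add(1, 1600), -1)), 37546), -1) = Pow(Add(Mul(2, Pow(1601, -1)), 37546), -1) = Pow(Add(Mul(2, Rational(1, 1601)), 37546), -1) = Pow(Add(Rational(2, 1601), 37546), -1) = Pow(Rational(60111148, 1601), -1) = Rational(1601, 60111148)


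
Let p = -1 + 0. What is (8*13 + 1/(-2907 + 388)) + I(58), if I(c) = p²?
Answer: 264494/2519 ≈ 105.00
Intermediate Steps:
p = -1
I(c) = 1 (I(c) = (-1)² = 1)
(8*13 + 1/(-2907 + 388)) + I(58) = (8*13 + 1/(-2907 + 388)) + 1 = (104 + 1/(-2519)) + 1 = (104 - 1/2519) + 1 = 261975/2519 + 1 = 264494/2519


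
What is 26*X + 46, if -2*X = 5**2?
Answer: -279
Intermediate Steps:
X = -25/2 (X = -1/2*5**2 = -1/2*25 = -25/2 ≈ -12.500)
26*X + 46 = 26*(-25/2) + 46 = -325 + 46 = -279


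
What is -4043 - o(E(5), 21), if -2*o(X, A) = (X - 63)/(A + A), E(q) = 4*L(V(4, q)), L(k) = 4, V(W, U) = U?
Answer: -339659/84 ≈ -4043.6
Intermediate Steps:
E(q) = 16 (E(q) = 4*4 = 16)
o(X, A) = -(-63 + X)/(4*A) (o(X, A) = -(X - 63)/(2*(A + A)) = -(-63 + X)/(2*(2*A)) = -(-63 + X)*1/(2*A)/2 = -(-63 + X)/(4*A))
-4043 - o(E(5), 21) = -4043 - (63 - 1*16)/(4*21) = -4043 - (63 - 16)/(4*21) = -4043 - 47/(4*21) = -4043 - 1*47/84 = -4043 - 47/84 = -339659/84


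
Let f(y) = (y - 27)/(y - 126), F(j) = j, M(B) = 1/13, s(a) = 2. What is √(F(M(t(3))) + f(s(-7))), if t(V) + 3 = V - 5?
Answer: √180947/806 ≈ 0.52777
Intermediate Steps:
t(V) = -8 + V (t(V) = -3 + (V - 5) = -3 + (-5 + V) = -8 + V)
M(B) = 1/13
f(y) = (-27 + y)/(-126 + y)
√(F(M(t(3))) + f(s(-7))) = √(1/13 + (-27 + 2)/(-126 + 2)) = √(1/13 - 25/(-124)) = √(1/13 - 1/124*(-25)) = √(1/13 + 25/124) = √(449/1612) = √180947/806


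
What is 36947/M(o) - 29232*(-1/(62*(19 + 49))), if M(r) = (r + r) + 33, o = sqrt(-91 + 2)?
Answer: 38107371/44795 - 73894*I*sqrt(89)/1445 ≈ 850.71 - 482.43*I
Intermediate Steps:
o = I*sqrt(89) (o = sqrt(-89) = I*sqrt(89) ≈ 9.434*I)
M(r) = 33 + 2*r (M(r) = 2*r + 33 = 33 + 2*r)
36947/M(o) - 29232*(-1/(62*(19 + 49))) = 36947/(33 + 2*(I*sqrt(89))) - 29232*(-1/(62*(19 + 49))) = 36947/(33 + 2*I*sqrt(89)) - 29232/((-62*68)) = 36947/(33 + 2*I*sqrt(89)) - 29232/(-4216) = 36947/(33 + 2*I*sqrt(89)) - 29232*(-1/4216) = 36947/(33 + 2*I*sqrt(89)) + 3654/527 = 3654/527 + 36947/(33 + 2*I*sqrt(89))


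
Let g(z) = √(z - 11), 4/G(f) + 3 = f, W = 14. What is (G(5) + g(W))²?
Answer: (2 + √3)² ≈ 13.928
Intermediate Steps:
G(f) = 4/(-3 + f)
g(z) = √(-11 + z)
(G(5) + g(W))² = (4/(-3 + 5) + √(-11 + 14))² = (4/2 + √3)² = (4*(½) + √3)² = (2 + √3)²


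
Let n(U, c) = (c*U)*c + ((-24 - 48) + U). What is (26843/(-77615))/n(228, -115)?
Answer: -26843/234044617440 ≈ -1.1469e-7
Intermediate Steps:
n(U, c) = -72 + U + U*c² (n(U, c) = (U*c)*c + (-72 + U) = U*c² + (-72 + U) = -72 + U + U*c²)
(26843/(-77615))/n(228, -115) = (26843/(-77615))/(-72 + 228 + 228*(-115)²) = (26843*(-1/77615))/(-72 + 228 + 228*13225) = -26843/(77615*(-72 + 228 + 3015300)) = -26843/77615/3015456 = -26843/77615*1/3015456 = -26843/234044617440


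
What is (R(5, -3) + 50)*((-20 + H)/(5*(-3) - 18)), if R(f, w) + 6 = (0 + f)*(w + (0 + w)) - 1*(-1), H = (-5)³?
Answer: 725/11 ≈ 65.909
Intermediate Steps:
H = -125
R(f, w) = -5 + 2*f*w (R(f, w) = -6 + ((0 + f)*(w + (0 + w)) - 1*(-1)) = -6 + (f*(w + w) + 1) = -6 + (f*(2*w) + 1) = -6 + (2*f*w + 1) = -6 + (1 + 2*f*w) = -5 + 2*f*w)
(R(5, -3) + 50)*((-20 + H)/(5*(-3) - 18)) = ((-5 + 2*5*(-3)) + 50)*((-20 - 125)/(5*(-3) - 18)) = ((-5 - 30) + 50)*(-145/(-15 - 18)) = (-35 + 50)*(-145/(-33)) = 15*(-145*(-1/33)) = 15*(145/33) = 725/11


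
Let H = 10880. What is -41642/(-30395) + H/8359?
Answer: 678783078/254071805 ≈ 2.6716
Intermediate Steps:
-41642/(-30395) + H/8359 = -41642/(-30395) + 10880/8359 = -41642*(-1/30395) + 10880*(1/8359) = 41642/30395 + 10880/8359 = 678783078/254071805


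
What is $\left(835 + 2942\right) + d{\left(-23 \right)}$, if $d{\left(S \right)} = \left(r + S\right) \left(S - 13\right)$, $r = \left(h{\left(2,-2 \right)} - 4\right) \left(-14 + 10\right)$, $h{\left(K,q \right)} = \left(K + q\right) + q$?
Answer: $3741$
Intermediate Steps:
$h{\left(K,q \right)} = K + 2 q$
$r = 24$ ($r = \left(\left(2 + 2 \left(-2\right)\right) - 4\right) \left(-14 + 10\right) = \left(\left(2 - 4\right) - 4\right) \left(-4\right) = \left(-2 - 4\right) \left(-4\right) = \left(-6\right) \left(-4\right) = 24$)
$d{\left(S \right)} = \left(-13 + S\right) \left(24 + S\right)$ ($d{\left(S \right)} = \left(24 + S\right) \left(S - 13\right) = \left(24 + S\right) \left(-13 + S\right) = \left(-13 + S\right) \left(24 + S\right)$)
$\left(835 + 2942\right) + d{\left(-23 \right)} = \left(835 + 2942\right) + \left(-312 + \left(-23\right)^{2} + 11 \left(-23\right)\right) = 3777 - 36 = 3741$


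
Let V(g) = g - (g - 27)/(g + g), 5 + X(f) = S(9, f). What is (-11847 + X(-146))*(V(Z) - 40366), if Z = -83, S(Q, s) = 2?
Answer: 39784265700/83 ≈ 4.7933e+8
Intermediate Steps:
X(f) = -3 (X(f) = -5 + 2 = -3)
V(g) = g - (-27 + g)/(2*g)
(-11847 + X(-146))*(V(Z) - 40366) = (-11847 - 3)*((-½ - 83 + (27/2)/(-83)) - 40366) = -11850*((-½ - 83 + (27/2)*(-1/83)) - 40366) = -11850*((-½ - 83 - 27/166) - 40366) = -11850*(-6944/83 - 40366) = -11850*(-3357322/83) = 39784265700/83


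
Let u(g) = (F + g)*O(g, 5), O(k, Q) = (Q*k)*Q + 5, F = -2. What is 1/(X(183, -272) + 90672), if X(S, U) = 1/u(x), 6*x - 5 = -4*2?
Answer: 75/6800404 ≈ 1.1029e-5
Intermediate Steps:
x = -1/2 (x = 5/6 + (-4*2)/6 = 5/6 + (1/6)*(-8) = 5/6 - 4/3 = -1/2 ≈ -0.50000)
O(k, Q) = 5 + k*Q**2 (O(k, Q) = k*Q**2 + 5 = 5 + k*Q**2)
u(g) = (-2 + g)*(5 + 25*g) (u(g) = (-2 + g)*(5 + g*5**2) = (-2 + g)*(5 + g*25) = (-2 + g)*(5 + 25*g))
X(S, U) = 4/75 (X(S, U) = 1/(5*(1 + 5*(-1/2))*(-2 - 1/2)) = 1/(5*(1 - 5/2)*(-5/2)) = 1/(5*(-3/2)*(-5/2)) = 1/(75/4) = 4/75)
1/(X(183, -272) + 90672) = 1/(4/75 + 90672) = 1/(6800404/75) = 75/6800404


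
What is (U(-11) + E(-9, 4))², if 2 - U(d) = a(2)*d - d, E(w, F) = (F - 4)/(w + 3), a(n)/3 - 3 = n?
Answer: 24336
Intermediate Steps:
a(n) = 9 + 3*n
E(w, F) = (-4 + F)/(3 + w)
U(d) = 2 - 14*d (U(d) = 2 - ((9 + 3*2)*d - d) = 2 - ((9 + 6)*d - d) = 2 - (15*d - d) = 2 - 14*d)
(U(-11) + E(-9, 4))² = ((2 - 14*(-11)) + (-4 + 4)/(3 - 9))² = ((2 + 154) + 0/(-6))² = (156 - ⅙*0)² = (156 + 0)² = 156² = 24336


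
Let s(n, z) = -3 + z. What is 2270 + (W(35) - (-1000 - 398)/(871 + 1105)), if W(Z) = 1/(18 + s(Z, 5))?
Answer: 5608771/2470 ≈ 2270.8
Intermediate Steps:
W(Z) = 1/20 (W(Z) = 1/(18 + (-3 + 5)) = 1/(18 + 2) = 1/20)
2270 + (W(35) - (-1000 - 398)/(871 + 1105)) = 2270 + (1/20 - (-1000 - 398)/(871 + 1105)) = 2270 + (1/20 - (-1398)/1976) = 2270 + (1/20 - 1*(-699/988)) = 2270 + (1/20 + 699/988) = 2270 + 1871/2470 = 5608771/2470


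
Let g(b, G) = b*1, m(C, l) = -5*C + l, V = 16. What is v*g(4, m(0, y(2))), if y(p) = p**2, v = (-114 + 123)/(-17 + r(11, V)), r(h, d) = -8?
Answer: -36/25 ≈ -1.4400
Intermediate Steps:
v = -9/25 (v = (-114 + 123)/(-17 - 8) = 9/(-25) = 9*(-1/25) = -9/25 ≈ -0.36000)
m(C, l) = l - 5*C
g(b, G) = b
v*g(4, m(0, y(2))) = -9/25*4 = -36/25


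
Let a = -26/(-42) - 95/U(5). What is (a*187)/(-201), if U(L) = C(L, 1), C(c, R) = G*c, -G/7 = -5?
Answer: -1496/21105 ≈ -0.070884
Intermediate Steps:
G = 35 (G = -7*(-5) = 35)
C(c, R) = 35*c
U(L) = 35*L
a = 8/105 (a = -26/(-42) - 95/(35*5) = -26*(-1/42) - 95/175 = 13/21 - 95*1/175 = 13/21 - 19/35 = 8/105 ≈ 0.076190)
(a*187)/(-201) = ((8/105)*187)/(-201) = (1496/105)*(-1/201) = -1496/21105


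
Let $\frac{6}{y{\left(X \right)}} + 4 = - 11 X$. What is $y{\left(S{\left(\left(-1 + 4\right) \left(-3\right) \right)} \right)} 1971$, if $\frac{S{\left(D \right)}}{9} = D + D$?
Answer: $\frac{5913}{889} \approx 6.6513$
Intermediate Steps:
$S{\left(D \right)} = 18 D$ ($S{\left(D \right)} = 9 \left(D + D\right) = 9 \cdot 2 D = 18 D$)
$y{\left(X \right)} = \frac{6}{-4 - 11 X}$
$y{\left(S{\left(\left(-1 + 4\right) \left(-3\right) \right)} \right)} 1971 = - \frac{6}{4 + 11 \cdot 18 \left(-1 + 4\right) \left(-3\right)} 1971 = - \frac{6}{4 + 11 \cdot 18 \cdot 3 \left(-3\right)} 1971 = - \frac{6}{4 + 11 \cdot 18 \left(-9\right)} 1971 = - \frac{6}{4 + 11 \left(-162\right)} 1971 = - \frac{6}{4 - 1782} \cdot 1971 = - \frac{6}{-1778} \cdot 1971 = \left(-6\right) \left(- \frac{1}{1778}\right) 1971 = \frac{3}{889} \cdot 1971 = \frac{5913}{889}$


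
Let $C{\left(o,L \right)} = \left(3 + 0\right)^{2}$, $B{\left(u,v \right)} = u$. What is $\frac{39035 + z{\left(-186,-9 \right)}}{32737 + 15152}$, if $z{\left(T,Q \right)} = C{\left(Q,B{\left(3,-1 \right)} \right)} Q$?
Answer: $\frac{38954}{47889} \approx 0.81342$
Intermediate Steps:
$C{\left(o,L \right)} = 9$ ($C{\left(o,L \right)} = 3^{2} = 9$)
$z{\left(T,Q \right)} = 9 Q$
$\frac{39035 + z{\left(-186,-9 \right)}}{32737 + 15152} = \frac{39035 + 9 \left(-9\right)}{32737 + 15152} = \frac{39035 - 81}{47889} = 38954 \cdot \frac{1}{47889} = \frac{38954}{47889}$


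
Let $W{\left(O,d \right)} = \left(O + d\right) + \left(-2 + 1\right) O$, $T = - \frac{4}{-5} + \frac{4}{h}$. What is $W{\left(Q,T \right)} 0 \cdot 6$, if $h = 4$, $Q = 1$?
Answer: $0$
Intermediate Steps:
$T = \frac{9}{5}$ ($T = - \frac{4}{-5} + \frac{4}{4} = \left(-4\right) \left(- \frac{1}{5}\right) + 4 \cdot \frac{1}{4} = \frac{4}{5} + 1 = \frac{9}{5} \approx 1.8$)
$W{\left(O,d \right)} = d$ ($W{\left(O,d \right)} = \left(O + d\right) - O = d$)
$W{\left(Q,T \right)} 0 \cdot 6 = \frac{9}{5} \cdot 0 \cdot 6 = 0 \cdot 6 = 0$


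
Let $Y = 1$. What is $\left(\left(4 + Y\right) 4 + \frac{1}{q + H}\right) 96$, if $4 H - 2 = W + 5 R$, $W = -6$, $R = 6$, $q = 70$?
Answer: $\frac{97984}{51} \approx 1921.3$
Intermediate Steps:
$H = \frac{13}{2}$ ($H = \frac{1}{2} + \frac{-6 + 5 \cdot 6}{4} = \frac{1}{2} + \frac{-6 + 30}{4} = \frac{1}{2} + \frac{1}{4} \cdot 24 = \frac{1}{2} + 6 = \frac{13}{2} \approx 6.5$)
$\left(\left(4 + Y\right) 4 + \frac{1}{q + H}\right) 96 = \left(\left(4 + 1\right) 4 + \frac{1}{70 + \frac{13}{2}}\right) 96 = \left(5 \cdot 4 + \frac{1}{\frac{153}{2}}\right) 96 = \left(20 + \frac{2}{153}\right) 96 = \frac{3062}{153} \cdot 96 = \frac{97984}{51}$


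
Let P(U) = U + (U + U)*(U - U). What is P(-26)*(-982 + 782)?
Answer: 5200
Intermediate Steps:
P(U) = U (P(U) = U + (2*U)*0 = U + 0 = U)
P(-26)*(-982 + 782) = -26*(-982 + 782) = -26*(-200) = 5200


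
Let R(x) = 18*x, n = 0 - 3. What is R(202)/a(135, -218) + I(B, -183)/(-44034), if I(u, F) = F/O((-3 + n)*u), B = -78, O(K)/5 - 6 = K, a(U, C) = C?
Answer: -63242504831/3791767740 ≈ -16.679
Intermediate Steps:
n = -3
O(K) = 30 + 5*K
I(u, F) = F/(30 - 30*u) (I(u, F) = F/(30 + 5*((-3 - 3)*u)) = F/(30 + 5*(-6*u)) = F/(30 - 30*u))
R(202)/a(135, -218) + I(B, -183)/(-44034) = (18*202)/(-218) - 1*(-183)/(-30 + 30*(-78))/(-44034) = 3636*(-1/218) - 1*(-183)/(-30 - 2340)*(-1/44034) = -1818/109 - 1*(-183)/(-2370)*(-1/44034) = -1818/109 - 1*(-183)*(-1/2370)*(-1/44034) = -1818/109 - 61/790*(-1/44034) = -1818/109 + 61/34786860 = -63242504831/3791767740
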